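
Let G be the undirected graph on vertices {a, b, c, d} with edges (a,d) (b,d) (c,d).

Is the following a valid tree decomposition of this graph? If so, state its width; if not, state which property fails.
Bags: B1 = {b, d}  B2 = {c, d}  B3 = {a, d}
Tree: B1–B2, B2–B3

Yes; width 1.

Every vertex of G appears in some bag (union = {a, b, c, d}); every edge is covered by a bag; and for each vertex v the set of bags containing v is connected in the bag tree. The decomposition is therefore valid. The largest bag has 2 vertices, so the width is 1.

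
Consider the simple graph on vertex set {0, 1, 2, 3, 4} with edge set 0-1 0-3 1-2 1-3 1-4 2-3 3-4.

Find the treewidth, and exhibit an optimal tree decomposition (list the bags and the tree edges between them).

Treewidth 2.
One such decomposition:
Bags: B1 = {1, 2, 3}  B2 = {0, 1, 3}  B3 = {1, 3, 4}
Tree: B1–B2, B1–B3

Every bag has size at most 3, so the width is 3 − 1 = 2 and tw(G) ≤ 2. Conversely, {0, 1, 3} is a clique of size 3, and the vertices of any clique must share a bag in every tree decomposition; so some bag has ≥ 3 vertices and tw(G) ≥ 2. The upper and lower bounds meet at 2, so that is the treewidth.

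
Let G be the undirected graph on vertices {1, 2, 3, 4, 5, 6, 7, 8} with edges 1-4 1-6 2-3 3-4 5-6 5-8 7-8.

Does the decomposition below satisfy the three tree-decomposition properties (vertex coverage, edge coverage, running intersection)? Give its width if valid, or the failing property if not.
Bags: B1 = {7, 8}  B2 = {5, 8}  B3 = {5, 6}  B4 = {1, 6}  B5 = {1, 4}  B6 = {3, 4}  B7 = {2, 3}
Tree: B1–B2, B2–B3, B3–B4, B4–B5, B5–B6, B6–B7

Vertex coverage: the bags together contain {1, 2, 3, 4, 5, 6, 7, 8}, the full vertex set. Edge coverage: each edge of G has both endpoints in at least one bag. Running intersection: for every vertex, the bags containing it form a connected subtree. All three properties hold, so this is a valid tree decomposition of width max|bag| − 1 = 1, and hence tw(G) ≤ 1.

Yes; width 1.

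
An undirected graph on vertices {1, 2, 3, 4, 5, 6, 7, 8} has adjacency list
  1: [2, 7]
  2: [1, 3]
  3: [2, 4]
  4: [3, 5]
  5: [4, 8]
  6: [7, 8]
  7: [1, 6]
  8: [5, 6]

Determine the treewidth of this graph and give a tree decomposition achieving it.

Treewidth 2.
One such decomposition:
Bags: B1 = {5, 6, 8}  B2 = {5, 6, 7}  B3 = {1, 5, 7}  B4 = {1, 2, 5}  B5 = {2, 3, 5}  B6 = {3, 4, 5}
Tree: B1–B2, B2–B3, B3–B4, B4–B5, B5–B6

Each bag holds 3 vertices, so the decomposition has width 2, which upper-bounds the treewidth. The edges 5–8–6–7–1–2–3–4–5 form a cycle, so G is not a tree and its treewidth is at least 2. Hence tw(G) = 2 exactly.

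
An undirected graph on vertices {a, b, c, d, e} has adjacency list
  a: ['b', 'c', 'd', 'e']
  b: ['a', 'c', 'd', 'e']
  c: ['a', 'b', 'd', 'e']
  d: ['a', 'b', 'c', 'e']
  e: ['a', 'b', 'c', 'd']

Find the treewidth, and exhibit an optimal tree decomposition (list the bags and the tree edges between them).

With just one bag of size 5, the width is 5 − 1 = 4, so tw(G) ≤ 4. For the lower bound, the 5 vertices {a, b, c, d, e} are pairwise adjacent, and any tree decomposition puts a clique entirely inside one bag — forcing width ≥ 4. The upper and lower bounds meet at 4, so that is the treewidth.

Treewidth 4.
One such decomposition:
Bags: B1 = {a, b, c, d, e}
Tree: (single bag)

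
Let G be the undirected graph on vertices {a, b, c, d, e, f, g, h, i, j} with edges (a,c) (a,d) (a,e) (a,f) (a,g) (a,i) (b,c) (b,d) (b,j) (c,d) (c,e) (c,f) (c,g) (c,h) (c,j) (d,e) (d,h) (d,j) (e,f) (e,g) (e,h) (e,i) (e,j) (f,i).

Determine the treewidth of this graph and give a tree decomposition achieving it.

Each bag holds 4 vertices, so the decomposition has width 3, which upper-bounds the treewidth. For the lower bound, the 4 vertices {c, d, e, j} are pairwise adjacent, and any tree decomposition puts a clique entirely inside one bag — forcing width ≥ 3. Hence tw(G) = 3 exactly.

Treewidth 3.
Bags: B1 = {a, c, e, f}  B2 = {a, c, d, e}  B3 = {a, e, f, i}  B4 = {c, d, e, h}  B5 = {a, c, e, g}  B6 = {c, d, e, j}  B7 = {b, c, d, j}
Tree: B1–B2, B1–B3, B2–B4, B2–B5, B2–B6, B6–B7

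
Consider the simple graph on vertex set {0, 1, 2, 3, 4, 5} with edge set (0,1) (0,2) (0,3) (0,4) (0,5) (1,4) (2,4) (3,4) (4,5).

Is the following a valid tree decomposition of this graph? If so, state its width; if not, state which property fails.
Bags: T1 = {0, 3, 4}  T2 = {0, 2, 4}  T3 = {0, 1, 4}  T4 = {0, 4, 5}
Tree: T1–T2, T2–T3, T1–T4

Yes; width 2.

Every vertex of G appears in some bag (union = {0, 1, 2, 3, 4, 5}); every edge is covered by a bag; and for each vertex v the set of bags containing v is connected in the bag tree. The decomposition is therefore valid. The largest bag has 3 vertices, so the width is 2.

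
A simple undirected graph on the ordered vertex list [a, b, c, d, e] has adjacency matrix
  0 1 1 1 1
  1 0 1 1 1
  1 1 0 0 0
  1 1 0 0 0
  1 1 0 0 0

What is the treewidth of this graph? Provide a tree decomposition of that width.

The largest bag has 3 vertices, giving width 2; this decomposition certifies tw(G) ≤ 2. For the lower bound, the 3 vertices {a, b, d} are pairwise adjacent, and any tree decomposition puts a clique entirely inside one bag — forcing width ≥ 2. Hence tw(G) = 2 exactly.

Treewidth 2.
One such decomposition:
Bags: B1 = {a, b, e}  B2 = {a, b, c}  B3 = {a, b, d}
Tree: B1–B2, B2–B3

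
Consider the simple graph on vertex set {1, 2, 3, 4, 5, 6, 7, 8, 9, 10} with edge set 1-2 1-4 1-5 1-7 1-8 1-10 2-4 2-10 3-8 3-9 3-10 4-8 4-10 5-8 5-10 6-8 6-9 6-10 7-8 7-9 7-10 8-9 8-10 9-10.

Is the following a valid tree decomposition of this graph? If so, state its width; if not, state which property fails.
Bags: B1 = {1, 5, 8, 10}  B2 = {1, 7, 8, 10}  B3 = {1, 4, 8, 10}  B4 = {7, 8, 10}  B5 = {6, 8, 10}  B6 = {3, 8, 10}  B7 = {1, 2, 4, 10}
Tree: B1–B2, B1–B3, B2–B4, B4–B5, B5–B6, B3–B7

A tree decomposition must satisfy three properties: every vertex lies in some bag; for every edge, both endpoints lie together in some bag; and for every vertex, the bags containing it form a connected subtree. Here vertex 9 appears in no bag, so the decomposition is invalid.

No — vertex 9 appears in no bag.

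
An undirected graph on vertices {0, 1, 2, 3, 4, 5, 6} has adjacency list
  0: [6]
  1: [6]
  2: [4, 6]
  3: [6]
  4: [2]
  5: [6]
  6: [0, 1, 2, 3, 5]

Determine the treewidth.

1

A width-1 tree decomposition is:
Bags: B1 = {3, 6}  B2 = {5, 6}  B3 = {1, 6}  B4 = {0, 6}  B5 = {2, 6}  B6 = {2, 4}
Tree: B1–B2, B1–B3, B3–B4, B1–B5, B5–B6
Each bag holds 2 vertices, so the decomposition has width 1, which upper-bounds the treewidth. Any graph with an edge has treewidth ≥ 1, and G has the edge 6–3. Hence tw(G) = 1 exactly.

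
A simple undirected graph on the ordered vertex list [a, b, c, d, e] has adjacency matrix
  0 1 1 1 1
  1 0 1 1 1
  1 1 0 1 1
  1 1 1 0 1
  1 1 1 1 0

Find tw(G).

4

A width-4 tree decomposition is:
Bags: B1 = {a, b, c, d, e}
Tree: (single bag)
With just one bag of size 5, the width is 5 − 1 = 4, so tw(G) ≤ 4. Conversely, {a, b, c, d, e} is a clique of size 5, and the vertices of any clique must share a bag in every tree decomposition; so some bag has ≥ 5 vertices and tw(G) ≥ 4. Combining the bounds, tw(G) = 4.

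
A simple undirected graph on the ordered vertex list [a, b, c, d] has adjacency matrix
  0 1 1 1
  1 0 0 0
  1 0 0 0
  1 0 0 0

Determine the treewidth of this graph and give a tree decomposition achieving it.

Each bag holds 2 vertices, so the decomposition has width 1, which upper-bounds the treewidth. G has an edge, so its treewidth is at least 1. Hence tw(G) = 1 exactly.

Treewidth 1.
Bags: B1 = {a, c}  B2 = {a, d}  B3 = {a, b}
Tree: B1–B2, B2–B3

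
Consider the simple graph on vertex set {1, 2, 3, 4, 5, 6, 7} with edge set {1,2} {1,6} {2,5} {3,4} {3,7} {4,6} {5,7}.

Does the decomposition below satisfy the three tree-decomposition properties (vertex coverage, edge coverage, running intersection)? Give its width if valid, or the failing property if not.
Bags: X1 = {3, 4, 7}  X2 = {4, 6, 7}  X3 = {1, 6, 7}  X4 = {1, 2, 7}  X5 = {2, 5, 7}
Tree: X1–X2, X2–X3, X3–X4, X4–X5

Yes; width 2.

Checking the three conditions: (i) the bags cover all of {1, 2, 3, 4, 5, 6, 7}; (ii) for each edge, some bag contains both endpoints; (iii) the bags containing any fixed vertex form a subtree. All hold, so the decomposition is valid with width 3 − 1 = 2.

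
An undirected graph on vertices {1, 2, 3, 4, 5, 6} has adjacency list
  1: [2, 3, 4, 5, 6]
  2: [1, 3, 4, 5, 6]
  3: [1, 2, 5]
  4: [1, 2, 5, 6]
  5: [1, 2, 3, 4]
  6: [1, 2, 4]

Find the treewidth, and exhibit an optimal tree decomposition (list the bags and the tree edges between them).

Treewidth 3.
One optimal decomposition is:
Bags: B1 = {1, 2, 4, 5}  B2 = {1, 2, 3, 5}  B3 = {1, 2, 4, 6}
Tree: B1–B2, B1–B3

Each bag holds 4 vertices, so the decomposition has width 3, which upper-bounds the treewidth. On the other hand G contains the 4-clique {1, 2, 3, 5}. A clique must lie in a single bag of any decomposition, so no decomposition can have width below 3. Therefore the treewidth is 3.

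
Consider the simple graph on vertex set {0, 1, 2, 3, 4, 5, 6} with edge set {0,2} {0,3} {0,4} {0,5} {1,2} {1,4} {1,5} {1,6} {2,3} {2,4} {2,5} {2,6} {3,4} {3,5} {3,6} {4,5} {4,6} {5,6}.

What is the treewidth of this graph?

4

A width-4 tree decomposition is:
Bags: B1 = {1, 2, 4, 5, 6}  B2 = {2, 3, 4, 5, 6}  B3 = {0, 2, 3, 4, 5}
Tree: B1–B2, B2–B3
Every bag has size at most 5, so the width is 5 − 1 = 4 and tw(G) ≤ 4. For the lower bound, the 5 vertices {1, 2, 4, 5, 6} are pairwise adjacent, and any tree decomposition puts a clique entirely inside one bag — forcing width ≥ 4. Hence tw(G) = 4 exactly.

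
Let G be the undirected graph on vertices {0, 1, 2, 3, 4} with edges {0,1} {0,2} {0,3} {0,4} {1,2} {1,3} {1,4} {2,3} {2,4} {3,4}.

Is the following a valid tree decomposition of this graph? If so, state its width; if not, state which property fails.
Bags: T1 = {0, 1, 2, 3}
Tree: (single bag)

A tree decomposition must satisfy three properties: every vertex lies in some bag; for every edge, both endpoints lie together in some bag; and for every vertex, the bags containing it form a connected subtree. Here vertex 4 appears in no bag, so the decomposition is invalid.

No — vertex 4 appears in no bag.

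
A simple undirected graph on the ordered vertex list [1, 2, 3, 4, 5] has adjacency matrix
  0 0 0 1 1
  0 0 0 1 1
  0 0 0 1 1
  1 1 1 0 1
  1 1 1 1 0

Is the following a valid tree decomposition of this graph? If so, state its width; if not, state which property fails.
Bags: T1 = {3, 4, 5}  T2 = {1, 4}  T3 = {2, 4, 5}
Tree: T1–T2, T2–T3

A tree decomposition must satisfy three properties: every vertex lies in some bag; for every edge, both endpoints lie together in some bag; and for every vertex, the bags containing it form a connected subtree. Here edge (5,1) lies in no bag, so the decomposition is invalid.

No — edge (5,1) lies in no bag.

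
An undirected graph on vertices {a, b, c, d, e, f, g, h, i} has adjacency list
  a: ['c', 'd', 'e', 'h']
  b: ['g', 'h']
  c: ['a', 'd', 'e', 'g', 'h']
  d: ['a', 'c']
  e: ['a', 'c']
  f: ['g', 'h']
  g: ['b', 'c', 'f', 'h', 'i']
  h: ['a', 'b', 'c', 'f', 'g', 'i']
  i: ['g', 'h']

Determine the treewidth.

2

A width-2 tree decomposition is:
Bags: B1 = {a, c, h}  B2 = {a, c, e}  B3 = {c, g, h}  B4 = {a, c, d}  B5 = {f, g, h}  B6 = {b, g, h}  B7 = {g, h, i}
Tree: B1–B2, B1–B3, B2–B4, B3–B5, B3–B6, B3–B7
The largest bag has 3 vertices, giving width 2; this decomposition certifies tw(G) ≤ 2. Conversely, {a, c, d} is a clique of size 3, and the vertices of any clique must share a bag in every tree decomposition; so some bag has ≥ 3 vertices and tw(G) ≥ 2. Therefore the treewidth is 2.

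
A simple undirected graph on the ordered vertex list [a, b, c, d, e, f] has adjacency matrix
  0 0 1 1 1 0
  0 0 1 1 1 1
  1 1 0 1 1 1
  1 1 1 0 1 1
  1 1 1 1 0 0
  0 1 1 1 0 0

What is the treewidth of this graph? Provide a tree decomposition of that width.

Each bag holds 4 vertices, so the decomposition has width 3, which upper-bounds the treewidth. Conversely, {a, c, d, e} is a clique of size 4, and the vertices of any clique must share a bag in every tree decomposition; so some bag has ≥ 4 vertices and tw(G) ≥ 3. The upper and lower bounds meet at 3, so that is the treewidth.

Treewidth 3.
One optimal decomposition is:
Bags: B1 = {b, c, d, f}  B2 = {b, c, d, e}  B3 = {a, c, d, e}
Tree: B1–B2, B2–B3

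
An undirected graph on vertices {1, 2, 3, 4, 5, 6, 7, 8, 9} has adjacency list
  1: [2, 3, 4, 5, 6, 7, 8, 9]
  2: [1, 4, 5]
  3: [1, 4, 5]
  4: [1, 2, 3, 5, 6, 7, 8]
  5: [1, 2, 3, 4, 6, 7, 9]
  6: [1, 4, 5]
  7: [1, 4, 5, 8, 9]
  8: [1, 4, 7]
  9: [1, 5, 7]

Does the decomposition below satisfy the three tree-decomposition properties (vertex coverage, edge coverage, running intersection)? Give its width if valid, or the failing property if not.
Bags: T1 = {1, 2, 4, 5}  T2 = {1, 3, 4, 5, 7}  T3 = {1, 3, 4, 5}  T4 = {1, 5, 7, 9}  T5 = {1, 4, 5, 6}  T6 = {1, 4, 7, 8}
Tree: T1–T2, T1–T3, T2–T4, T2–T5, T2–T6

No — bags containing vertex 3 are not connected in the tree.

A tree decomposition must satisfy three properties: every vertex lies in some bag; for every edge, both endpoints lie together in some bag; and for every vertex, the bags containing it form a connected subtree. Here bags containing vertex 3 are not connected in the tree, so the decomposition is invalid.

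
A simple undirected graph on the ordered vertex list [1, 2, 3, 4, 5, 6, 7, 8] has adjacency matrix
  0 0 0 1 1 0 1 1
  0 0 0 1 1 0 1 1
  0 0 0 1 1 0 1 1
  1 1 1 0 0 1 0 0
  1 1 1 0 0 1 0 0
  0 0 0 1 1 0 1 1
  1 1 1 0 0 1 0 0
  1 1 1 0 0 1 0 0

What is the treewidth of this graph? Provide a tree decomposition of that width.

Every bag has size at most 5, so the width is 5 − 1 = 4 and tw(G) ≤ 4. For the lower bound: the 5 vertex sets {4,6}, {2,8}, {3,5}, {1}, {7} are disjoint, each induces a connected subgraph, and every pair is joined by at least one edge of G. Contracting each set to a single vertex therefore yields K_{5} as a minor, and since treewidth is minor-monotone, tw(G) ≥ tw(K_{5}) = 4. The upper and lower bounds meet at 4, so that is the treewidth.

Treewidth 4.
One optimal decomposition is:
Bags: B1 = {1, 2, 3, 4, 6}  B2 = {1, 2, 3, 6, 8}  B3 = {1, 2, 3, 5, 6}  B4 = {1, 2, 3, 6, 7}
Tree: B1–B2, B2–B3, B3–B4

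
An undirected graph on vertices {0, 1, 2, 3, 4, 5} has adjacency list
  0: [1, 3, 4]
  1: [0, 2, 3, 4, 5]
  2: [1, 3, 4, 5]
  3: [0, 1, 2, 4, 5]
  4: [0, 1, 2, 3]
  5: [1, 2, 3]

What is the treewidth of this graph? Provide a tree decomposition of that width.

The largest bag has 4 vertices, giving width 3; this decomposition certifies tw(G) ≤ 3. On the other hand G contains the 4-clique {0, 1, 3, 4}. A clique must lie in a single bag of any decomposition, so no decomposition can have width below 3. Hence tw(G) = 3 exactly.

Treewidth 3.
One optimal decomposition is:
Bags: B1 = {1, 2, 3, 4}  B2 = {0, 1, 3, 4}  B3 = {1, 2, 3, 5}
Tree: B1–B2, B1–B3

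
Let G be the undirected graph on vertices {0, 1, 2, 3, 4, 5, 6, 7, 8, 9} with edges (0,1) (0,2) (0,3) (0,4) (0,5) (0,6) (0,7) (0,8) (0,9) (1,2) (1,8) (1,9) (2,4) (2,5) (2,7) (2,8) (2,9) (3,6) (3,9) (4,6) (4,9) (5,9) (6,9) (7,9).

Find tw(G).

3

A width-3 tree decomposition is:
Bags: B1 = {0, 4, 6, 9}  B2 = {0, 2, 4, 9}  B3 = {0, 2, 7, 9}  B4 = {0, 1, 2, 9}  B5 = {0, 3, 6, 9}  B6 = {0, 1, 2, 8}  B7 = {0, 2, 5, 9}
Tree: B1–B2, B2–B3, B2–B4, B1–B5, B4–B6, B4–B7
Every bag has size at most 4, so the width is 4 − 1 = 3 and tw(G) ≤ 3. For the lower bound, the 4 vertices {0, 1, 2, 8} are pairwise adjacent, and any tree decomposition puts a clique entirely inside one bag — forcing width ≥ 3. Therefore the treewidth is 3.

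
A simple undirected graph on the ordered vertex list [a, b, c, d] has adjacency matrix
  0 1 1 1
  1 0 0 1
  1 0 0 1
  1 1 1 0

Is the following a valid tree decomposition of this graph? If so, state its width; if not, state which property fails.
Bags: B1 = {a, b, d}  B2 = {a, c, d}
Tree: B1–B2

Vertex coverage: the bags together contain {a, b, c, d}, the full vertex set. Edge coverage: each edge of G has both endpoints in at least one bag. Running intersection: for every vertex, the bags containing it form a connected subtree. All three properties hold, so this is a valid tree decomposition of width max|bag| − 1 = 2, and hence tw(G) ≤ 2.

Yes; width 2.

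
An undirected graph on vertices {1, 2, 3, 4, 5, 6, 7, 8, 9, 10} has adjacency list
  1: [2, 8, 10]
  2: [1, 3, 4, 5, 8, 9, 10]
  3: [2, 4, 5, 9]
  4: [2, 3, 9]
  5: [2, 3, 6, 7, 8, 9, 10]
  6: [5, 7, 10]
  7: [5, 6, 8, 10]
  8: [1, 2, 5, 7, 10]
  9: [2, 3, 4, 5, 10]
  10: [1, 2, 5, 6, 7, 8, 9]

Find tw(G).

A width-3 tree decomposition is:
Bags: B1 = {5, 7, 8, 10}  B2 = {2, 5, 8, 10}  B3 = {1, 2, 8, 10}  B4 = {2, 5, 9, 10}  B5 = {5, 6, 7, 10}  B6 = {2, 3, 5, 9}  B7 = {2, 3, 4, 9}
Tree: B1–B2, B2–B3, B2–B4, B1–B5, B4–B6, B6–B7
Each bag holds 4 vertices, so the decomposition has width 3, which upper-bounds the treewidth. On the other hand G contains the 4-clique {1, 2, 8, 10}. A clique must lie in a single bag of any decomposition, so no decomposition can have width below 3. Therefore the treewidth is 3.

3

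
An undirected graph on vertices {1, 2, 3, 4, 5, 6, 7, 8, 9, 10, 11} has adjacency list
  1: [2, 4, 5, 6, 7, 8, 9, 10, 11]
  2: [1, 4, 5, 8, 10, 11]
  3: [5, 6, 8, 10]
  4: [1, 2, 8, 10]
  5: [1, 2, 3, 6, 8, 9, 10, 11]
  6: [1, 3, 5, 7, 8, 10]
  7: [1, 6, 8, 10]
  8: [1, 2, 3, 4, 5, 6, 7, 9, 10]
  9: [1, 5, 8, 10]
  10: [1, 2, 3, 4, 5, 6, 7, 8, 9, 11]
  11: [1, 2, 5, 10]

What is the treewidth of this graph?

4

A width-4 tree decomposition is:
Bags: B1 = {1, 6, 7, 8, 10}  B2 = {1, 5, 6, 8, 10}  B3 = {1, 2, 5, 8, 10}  B4 = {1, 5, 8, 9, 10}  B5 = {1, 2, 4, 8, 10}  B6 = {1, 2, 5, 10, 11}  B7 = {3, 5, 6, 8, 10}
Tree: B1–B2, B2–B3, B3–B4, B3–B5, B3–B6, B2–B7
Each bag holds 5 vertices, so the decomposition has width 4, which upper-bounds the treewidth. On the other hand G contains the 5-clique {1, 2, 4, 8, 10}. A clique must lie in a single bag of any decomposition, so no decomposition can have width below 4. Therefore the treewidth is 4.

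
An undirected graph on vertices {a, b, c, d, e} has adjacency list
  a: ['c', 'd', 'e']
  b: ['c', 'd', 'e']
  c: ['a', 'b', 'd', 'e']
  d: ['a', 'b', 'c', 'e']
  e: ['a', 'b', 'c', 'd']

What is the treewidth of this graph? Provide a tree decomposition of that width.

Treewidth 3.
One optimal decomposition is:
Bags: B1 = {b, c, d, e}  B2 = {a, c, d, e}
Tree: B1–B2

Every bag has size at most 4, so the width is 4 − 1 = 3 and tw(G) ≤ 3. Conversely, {a, c, d, e} is a clique of size 4, and the vertices of any clique must share a bag in every tree decomposition; so some bag has ≥ 4 vertices and tw(G) ≥ 3. Combining the bounds, tw(G) = 3.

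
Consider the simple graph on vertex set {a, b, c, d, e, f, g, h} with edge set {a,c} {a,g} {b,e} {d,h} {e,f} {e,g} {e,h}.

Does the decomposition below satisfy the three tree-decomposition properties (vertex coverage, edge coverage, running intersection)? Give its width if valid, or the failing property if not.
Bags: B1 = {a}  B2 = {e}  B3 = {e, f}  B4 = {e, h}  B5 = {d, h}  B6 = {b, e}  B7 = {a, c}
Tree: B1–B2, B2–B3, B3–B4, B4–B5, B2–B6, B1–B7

No — vertex g appears in no bag.

A tree decomposition must satisfy three properties: every vertex lies in some bag; for every edge, both endpoints lie together in some bag; and for every vertex, the bags containing it form a connected subtree. Here vertex g appears in no bag, so the decomposition is invalid.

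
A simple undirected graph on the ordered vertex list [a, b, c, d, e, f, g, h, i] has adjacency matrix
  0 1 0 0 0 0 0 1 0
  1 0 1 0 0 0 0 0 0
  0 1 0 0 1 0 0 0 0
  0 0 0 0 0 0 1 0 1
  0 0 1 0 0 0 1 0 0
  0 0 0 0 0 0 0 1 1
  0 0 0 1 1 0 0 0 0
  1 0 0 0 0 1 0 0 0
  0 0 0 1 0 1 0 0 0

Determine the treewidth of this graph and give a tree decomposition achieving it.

Treewidth 2.
One such decomposition:
Bags: B1 = {d, g, i}  B2 = {e, g, i}  B3 = {c, e, i}  B4 = {b, c, i}  B5 = {a, b, i}  B6 = {a, h, i}  B7 = {f, h, i}
Tree: B1–B2, B2–B3, B3–B4, B4–B5, B5–B6, B6–B7

Each bag holds 3 vertices, so the decomposition has width 2, which upper-bounds the treewidth. Since i–d–g–e–c–b–a–h–f–i is a cycle in G, G is not acyclic. Forests are exactly the graphs of treewidth ≤ 1, so tw(G) ≥ 2. Hence tw(G) = 2 exactly.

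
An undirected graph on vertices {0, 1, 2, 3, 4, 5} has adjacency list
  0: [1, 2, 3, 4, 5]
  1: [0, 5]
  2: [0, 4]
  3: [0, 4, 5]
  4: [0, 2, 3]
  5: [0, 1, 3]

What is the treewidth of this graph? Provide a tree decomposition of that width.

Each bag holds 3 vertices, so the decomposition has width 2, which upper-bounds the treewidth. Conversely, {0, 1, 5} is a clique of size 3, and the vertices of any clique must share a bag in every tree decomposition; so some bag has ≥ 3 vertices and tw(G) ≥ 2. The upper and lower bounds meet at 2, so that is the treewidth.

Treewidth 2.
One such decomposition:
Bags: B1 = {0, 3, 5}  B2 = {0, 3, 4}  B3 = {0, 2, 4}  B4 = {0, 1, 5}
Tree: B1–B2, B2–B3, B1–B4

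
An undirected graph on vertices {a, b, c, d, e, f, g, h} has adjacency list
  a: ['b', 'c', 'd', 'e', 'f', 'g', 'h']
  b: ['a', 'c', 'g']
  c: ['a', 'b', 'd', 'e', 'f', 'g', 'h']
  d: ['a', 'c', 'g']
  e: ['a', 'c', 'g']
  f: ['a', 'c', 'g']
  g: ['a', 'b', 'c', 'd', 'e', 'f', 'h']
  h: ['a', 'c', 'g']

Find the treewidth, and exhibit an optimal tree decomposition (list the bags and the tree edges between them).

Treewidth 3.
One such decomposition:
Bags: B1 = {a, c, d, g}  B2 = {a, c, e, g}  B3 = {a, b, c, g}  B4 = {a, c, g, h}  B5 = {a, c, f, g}
Tree: B1–B2, B2–B3, B3–B4, B1–B5

Every bag has size at most 4, so the width is 4 − 1 = 3 and tw(G) ≤ 3. For the lower bound, the 4 vertices {a, c, d, g} are pairwise adjacent, and any tree decomposition puts a clique entirely inside one bag — forcing width ≥ 3. Hence tw(G) = 3 exactly.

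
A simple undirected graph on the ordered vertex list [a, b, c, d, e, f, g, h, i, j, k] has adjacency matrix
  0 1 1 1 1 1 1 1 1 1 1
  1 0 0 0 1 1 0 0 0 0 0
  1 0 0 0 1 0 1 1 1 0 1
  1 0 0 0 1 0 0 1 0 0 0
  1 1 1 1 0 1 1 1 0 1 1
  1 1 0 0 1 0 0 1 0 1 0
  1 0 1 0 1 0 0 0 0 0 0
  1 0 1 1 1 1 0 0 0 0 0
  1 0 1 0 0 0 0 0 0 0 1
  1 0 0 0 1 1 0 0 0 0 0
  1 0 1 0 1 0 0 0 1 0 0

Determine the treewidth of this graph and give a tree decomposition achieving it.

Treewidth 3.
Bags: B1 = {a, e, f, j}  B2 = {a, e, f, h}  B3 = {a, b, e, f}  B4 = {a, d, e, h}  B5 = {a, c, e, h}  B6 = {a, c, e, k}  B7 = {a, c, e, g}  B8 = {a, c, i, k}
Tree: B1–B2, B1–B3, B2–B4, B4–B5, B5–B6, B5–B7, B6–B8

Each bag holds 4 vertices, so the decomposition has width 3, which upper-bounds the treewidth. For the lower bound, the 4 vertices {a, d, e, h} are pairwise adjacent, and any tree decomposition puts a clique entirely inside one bag — forcing width ≥ 3. Hence tw(G) = 3 exactly.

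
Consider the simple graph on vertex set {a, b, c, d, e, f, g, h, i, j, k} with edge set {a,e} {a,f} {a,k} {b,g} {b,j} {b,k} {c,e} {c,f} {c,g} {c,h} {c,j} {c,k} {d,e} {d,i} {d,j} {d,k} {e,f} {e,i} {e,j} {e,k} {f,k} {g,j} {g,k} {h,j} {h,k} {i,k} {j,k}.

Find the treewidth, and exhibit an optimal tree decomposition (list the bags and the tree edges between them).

Every bag has size at most 4, so the width is 4 − 1 = 3 and tw(G) ≤ 3. For the lower bound, the 4 vertices {a, e, f, k} are pairwise adjacent, and any tree decomposition puts a clique entirely inside one bag — forcing width ≥ 3. Hence tw(G) = 3 exactly.

Treewidth 3.
One such decomposition:
Bags: B1 = {c, e, j, k}  B2 = {d, e, j, k}  B3 = {d, e, i, k}  B4 = {c, e, f, k}  B5 = {c, h, j, k}  B6 = {c, g, j, k}  B7 = {b, g, j, k}  B8 = {a, e, f, k}
Tree: B1–B2, B2–B3, B1–B4, B1–B5, B5–B6, B6–B7, B4–B8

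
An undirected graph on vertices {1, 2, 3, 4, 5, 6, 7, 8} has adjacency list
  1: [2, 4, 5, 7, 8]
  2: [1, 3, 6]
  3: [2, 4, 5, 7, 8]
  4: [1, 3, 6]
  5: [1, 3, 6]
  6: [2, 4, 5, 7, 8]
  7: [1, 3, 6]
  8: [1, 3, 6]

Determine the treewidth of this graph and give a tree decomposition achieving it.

Treewidth 3.
One such decomposition:
Bags: B1 = {1, 3, 6, 7}  B2 = {1, 3, 4, 6}  B3 = {1, 2, 3, 6}  B4 = {1, 3, 5, 6}  B5 = {1, 3, 6, 8}
Tree: B1–B2, B2–B3, B3–B4, B4–B5

Every bag has size at most 4, so the width is 4 − 1 = 3 and tw(G) ≤ 3. For the lower bound: the 4 vertex sets {3,7}, {1,4}, {6}, {2} are disjoint, each induces a connected subgraph, and every pair is joined by at least one edge of G. Contracting each set to a single vertex therefore yields K_{4} as a minor, and since treewidth is minor-monotone, tw(G) ≥ tw(K_{4}) = 3. Combining the bounds, tw(G) = 3.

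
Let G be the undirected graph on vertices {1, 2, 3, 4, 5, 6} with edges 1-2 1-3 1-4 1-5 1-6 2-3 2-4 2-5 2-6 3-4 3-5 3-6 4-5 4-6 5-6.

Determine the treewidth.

A width-5 tree decomposition is:
Bags: B1 = {1, 2, 3, 4, 5, 6}
Tree: (single bag)
With just one bag of size 6, the width is 6 − 1 = 5, so tw(G) ≤ 5. For the lower bound, the 6 vertices {1, 2, 3, 4, 5, 6} are pairwise adjacent, and any tree decomposition puts a clique entirely inside one bag — forcing width ≥ 5. Combining the bounds, tw(G) = 5.

5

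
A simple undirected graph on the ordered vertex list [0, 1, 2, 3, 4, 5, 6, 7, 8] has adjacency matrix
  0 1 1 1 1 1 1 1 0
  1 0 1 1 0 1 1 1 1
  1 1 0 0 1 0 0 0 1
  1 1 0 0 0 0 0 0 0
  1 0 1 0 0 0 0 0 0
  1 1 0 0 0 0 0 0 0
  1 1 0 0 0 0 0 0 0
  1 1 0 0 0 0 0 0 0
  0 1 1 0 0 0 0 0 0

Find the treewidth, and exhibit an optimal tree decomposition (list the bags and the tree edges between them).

Each bag holds 3 vertices, so the decomposition has width 2, which upper-bounds the treewidth. For the lower bound, the 3 vertices {0, 1, 2} are pairwise adjacent, and any tree decomposition puts a clique entirely inside one bag — forcing width ≥ 2. Therefore the treewidth is 2.

Treewidth 2.
Bags: B1 = {0, 1, 2}  B2 = {0, 1, 7}  B3 = {0, 1, 6}  B4 = {0, 1, 5}  B5 = {1, 2, 8}  B6 = {0, 2, 4}  B7 = {0, 1, 3}
Tree: B1–B2, B2–B3, B3–B4, B1–B5, B1–B6, B1–B7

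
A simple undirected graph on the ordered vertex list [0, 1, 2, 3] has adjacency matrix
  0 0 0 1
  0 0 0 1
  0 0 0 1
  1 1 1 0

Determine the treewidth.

1

A width-1 tree decomposition is:
Bags: B1 = {2, 3}  B2 = {0, 3}  B3 = {1, 3}
Tree: B1–B2, B1–B3
Every bag has size at most 2, so the width is 2 − 1 = 1 and tw(G) ≤ 1. Since G has at least one edge (e.g. 3–2), it is not an edgeless graph, so tw(G) ≥ 1. The upper and lower bounds meet at 1, so that is the treewidth.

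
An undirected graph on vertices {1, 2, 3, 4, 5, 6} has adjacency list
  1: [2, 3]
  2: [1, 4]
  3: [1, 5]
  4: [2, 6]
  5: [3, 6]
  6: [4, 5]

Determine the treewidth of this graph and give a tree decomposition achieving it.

The largest bag has 3 vertices, giving width 2; this decomposition certifies tw(G) ≤ 2. For the lower bound, G contains the cycle 1–3–5–6–4–2–1, so G is not a forest; only forests have treewidth ≤ 1, hence tw(G) ≥ 2. Therefore the treewidth is 2.

Treewidth 2.
One optimal decomposition is:
Bags: B1 = {1, 3, 5}  B2 = {1, 5, 6}  B3 = {1, 4, 6}  B4 = {1, 2, 4}
Tree: B1–B2, B2–B3, B3–B4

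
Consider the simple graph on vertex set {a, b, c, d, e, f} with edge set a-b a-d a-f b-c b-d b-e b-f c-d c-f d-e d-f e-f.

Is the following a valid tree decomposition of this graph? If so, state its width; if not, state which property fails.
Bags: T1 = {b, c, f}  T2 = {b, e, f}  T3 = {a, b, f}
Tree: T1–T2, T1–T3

No — vertex d appears in no bag.

A tree decomposition must satisfy three properties: every vertex lies in some bag; for every edge, both endpoints lie together in some bag; and for every vertex, the bags containing it form a connected subtree. Here vertex d appears in no bag, so the decomposition is invalid.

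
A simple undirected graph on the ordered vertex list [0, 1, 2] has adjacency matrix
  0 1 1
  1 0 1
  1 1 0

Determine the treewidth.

2

A width-2 tree decomposition is:
Bags: B1 = {0, 1, 2}
Tree: (single bag)
A single bag containing all 3 vertices is trivially a valid decomposition of width 2. On the other hand G contains the 3-clique {0, 1, 2}. A clique must lie in a single bag of any decomposition, so no decomposition can have width below 2. The upper and lower bounds meet at 2, so that is the treewidth.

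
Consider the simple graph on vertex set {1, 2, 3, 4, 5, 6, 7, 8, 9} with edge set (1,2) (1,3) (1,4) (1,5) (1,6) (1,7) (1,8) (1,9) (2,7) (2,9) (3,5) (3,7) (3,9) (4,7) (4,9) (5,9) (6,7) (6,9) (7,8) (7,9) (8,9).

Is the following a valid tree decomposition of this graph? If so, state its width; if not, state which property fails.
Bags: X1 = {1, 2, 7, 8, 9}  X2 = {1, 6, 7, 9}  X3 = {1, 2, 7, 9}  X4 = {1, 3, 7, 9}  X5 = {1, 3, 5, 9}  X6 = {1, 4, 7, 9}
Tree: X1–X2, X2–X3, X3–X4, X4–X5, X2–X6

A tree decomposition must satisfy three properties: every vertex lies in some bag; for every edge, both endpoints lie together in some bag; and for every vertex, the bags containing it form a connected subtree. Here bags containing vertex 2 are not connected in the tree, so the decomposition is invalid.

No — bags containing vertex 2 are not connected in the tree.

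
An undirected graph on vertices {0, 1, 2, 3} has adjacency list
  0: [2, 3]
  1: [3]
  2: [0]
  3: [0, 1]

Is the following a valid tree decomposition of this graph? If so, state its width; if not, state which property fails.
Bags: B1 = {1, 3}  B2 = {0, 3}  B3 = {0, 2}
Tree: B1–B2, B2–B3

Checking the three conditions: (i) the bags cover all of {0, 1, 2, 3}; (ii) for each edge, some bag contains both endpoints; (iii) the bags containing any fixed vertex form a subtree. All hold, so the decomposition is valid with width 2 − 1 = 1.

Yes; width 1.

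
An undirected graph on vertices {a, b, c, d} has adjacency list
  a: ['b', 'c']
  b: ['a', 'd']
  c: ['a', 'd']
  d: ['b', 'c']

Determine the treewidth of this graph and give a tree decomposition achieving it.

Every bag has size at most 3, so the width is 3 − 1 = 2 and tw(G) ≤ 2. Since b–a–c–d–b is a cycle in G, G is not acyclic. Forests are exactly the graphs of treewidth ≤ 1, so tw(G) ≥ 2. The upper and lower bounds meet at 2, so that is the treewidth.

Treewidth 2.
One optimal decomposition is:
Bags: B1 = {a, b, c}  B2 = {b, c, d}
Tree: B1–B2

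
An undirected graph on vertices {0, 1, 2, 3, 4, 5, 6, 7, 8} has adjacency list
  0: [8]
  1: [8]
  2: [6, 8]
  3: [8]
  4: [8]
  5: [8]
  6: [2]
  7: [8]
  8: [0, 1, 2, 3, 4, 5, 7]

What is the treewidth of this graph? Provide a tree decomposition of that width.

Every bag has size at most 2, so the width is 2 − 1 = 1 and tw(G) ≤ 1. Any graph with an edge has treewidth ≥ 1, and G has the edge 8–0. Therefore the treewidth is 1.

Treewidth 1.
One optimal decomposition is:
Bags: B1 = {0, 8}  B2 = {5, 8}  B3 = {1, 8}  B4 = {7, 8}  B5 = {3, 8}  B6 = {4, 8}  B7 = {2, 8}  B8 = {2, 6}
Tree: B1–B2, B1–B3, B3–B4, B2–B5, B3–B6, B5–B7, B7–B8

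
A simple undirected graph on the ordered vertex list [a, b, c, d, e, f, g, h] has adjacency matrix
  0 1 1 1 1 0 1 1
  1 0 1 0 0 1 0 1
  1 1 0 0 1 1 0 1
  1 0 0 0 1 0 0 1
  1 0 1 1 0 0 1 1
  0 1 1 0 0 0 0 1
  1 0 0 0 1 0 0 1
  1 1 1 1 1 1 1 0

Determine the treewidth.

3

A width-3 tree decomposition is:
Bags: B1 = {a, c, e, h}  B2 = {a, d, e, h}  B3 = {a, e, g, h}  B4 = {a, b, c, h}  B5 = {b, c, f, h}
Tree: B1–B2, B2–B3, B1–B4, B4–B5
The largest bag has 4 vertices, giving width 3; this decomposition certifies tw(G) ≤ 3. For the lower bound, the 4 vertices {a, d, e, h} are pairwise adjacent, and any tree decomposition puts a clique entirely inside one bag — forcing width ≥ 3. Hence tw(G) = 3 exactly.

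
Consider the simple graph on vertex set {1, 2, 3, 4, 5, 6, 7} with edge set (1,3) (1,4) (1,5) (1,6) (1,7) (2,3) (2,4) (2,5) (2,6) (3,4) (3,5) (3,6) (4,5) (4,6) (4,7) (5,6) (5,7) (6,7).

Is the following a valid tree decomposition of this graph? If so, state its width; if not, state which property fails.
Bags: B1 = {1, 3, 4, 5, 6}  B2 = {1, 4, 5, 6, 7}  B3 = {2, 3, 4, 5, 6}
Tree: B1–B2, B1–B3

Yes; width 4.

Every vertex of G appears in some bag (union = {1, 2, 3, 4, 5, 6, 7}); every edge is covered by a bag; and for each vertex v the set of bags containing v is connected in the bag tree. The decomposition is therefore valid. The largest bag has 5 vertices, so the width is 4.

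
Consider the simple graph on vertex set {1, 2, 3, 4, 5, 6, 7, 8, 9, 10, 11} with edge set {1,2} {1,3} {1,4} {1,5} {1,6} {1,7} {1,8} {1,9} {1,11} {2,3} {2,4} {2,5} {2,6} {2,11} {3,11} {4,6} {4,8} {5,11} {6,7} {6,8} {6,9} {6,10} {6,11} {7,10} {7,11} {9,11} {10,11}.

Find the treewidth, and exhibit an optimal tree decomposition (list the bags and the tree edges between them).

Each bag holds 4 vertices, so the decomposition has width 3, which upper-bounds the treewidth. Conversely, {1, 2, 3, 11} is a clique of size 4, and the vertices of any clique must share a bag in every tree decomposition; so some bag has ≥ 4 vertices and tw(G) ≥ 3. Therefore the treewidth is 3.

Treewidth 3.
One such decomposition:
Bags: B1 = {1, 2, 6, 11}  B2 = {1, 6, 7, 11}  B3 = {1, 2, 4, 6}  B4 = {1, 6, 9, 11}  B5 = {1, 4, 6, 8}  B6 = {1, 2, 5, 11}  B7 = {6, 7, 10, 11}  B8 = {1, 2, 3, 11}
Tree: B1–B2, B1–B3, B2–B4, B3–B5, B1–B6, B2–B7, B1–B8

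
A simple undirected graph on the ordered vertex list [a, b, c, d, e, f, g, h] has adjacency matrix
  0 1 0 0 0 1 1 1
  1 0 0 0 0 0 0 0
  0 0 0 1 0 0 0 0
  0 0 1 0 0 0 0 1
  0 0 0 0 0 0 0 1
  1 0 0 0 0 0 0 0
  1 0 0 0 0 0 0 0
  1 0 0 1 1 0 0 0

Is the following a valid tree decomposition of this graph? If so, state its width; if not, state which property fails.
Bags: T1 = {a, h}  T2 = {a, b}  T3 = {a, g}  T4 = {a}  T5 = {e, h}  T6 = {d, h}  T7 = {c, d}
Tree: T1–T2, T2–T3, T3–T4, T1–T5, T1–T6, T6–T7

No — vertex f appears in no bag.

A tree decomposition must satisfy three properties: every vertex lies in some bag; for every edge, both endpoints lie together in some bag; and for every vertex, the bags containing it form a connected subtree. Here vertex f appears in no bag, so the decomposition is invalid.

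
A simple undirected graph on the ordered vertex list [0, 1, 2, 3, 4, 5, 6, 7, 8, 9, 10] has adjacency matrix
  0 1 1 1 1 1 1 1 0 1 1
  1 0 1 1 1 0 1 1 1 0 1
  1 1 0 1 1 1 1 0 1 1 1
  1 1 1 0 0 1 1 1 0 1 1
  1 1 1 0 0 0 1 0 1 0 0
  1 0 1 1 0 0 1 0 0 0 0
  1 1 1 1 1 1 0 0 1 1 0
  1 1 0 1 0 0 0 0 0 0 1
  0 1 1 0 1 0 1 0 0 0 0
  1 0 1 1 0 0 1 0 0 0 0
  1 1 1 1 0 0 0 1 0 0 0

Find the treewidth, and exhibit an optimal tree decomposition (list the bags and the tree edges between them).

The largest bag has 5 vertices, giving width 4; this decomposition certifies tw(G) ≤ 4. For the lower bound, the 5 vertices {0, 1, 2, 3, 10} are pairwise adjacent, and any tree decomposition puts a clique entirely inside one bag — forcing width ≥ 4. The upper and lower bounds meet at 4, so that is the treewidth.

Treewidth 4.
Bags: B1 = {0, 1, 2, 3, 6}  B2 = {0, 1, 2, 3, 10}  B3 = {0, 1, 3, 7, 10}  B4 = {0, 2, 3, 6, 9}  B5 = {0, 2, 3, 5, 6}  B6 = {0, 1, 2, 4, 6}  B7 = {1, 2, 4, 6, 8}
Tree: B1–B2, B2–B3, B1–B4, B4–B5, B1–B6, B6–B7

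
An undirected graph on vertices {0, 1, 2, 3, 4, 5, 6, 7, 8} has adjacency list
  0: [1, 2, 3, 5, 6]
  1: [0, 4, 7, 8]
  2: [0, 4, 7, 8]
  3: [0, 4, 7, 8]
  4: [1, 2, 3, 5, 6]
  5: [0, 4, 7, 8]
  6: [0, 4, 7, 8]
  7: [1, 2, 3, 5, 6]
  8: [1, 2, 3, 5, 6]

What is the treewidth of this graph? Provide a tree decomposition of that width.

The largest bag has 5 vertices, giving width 4; this decomposition certifies tw(G) ≤ 4. For the lower bound: the 5 vertex sets {3,8}, {0,1}, {2,4}, {7}, {6} are disjoint, each induces a connected subgraph, and every pair is joined by at least one edge of G. Contracting each set to a single vertex therefore yields K_{5} as a minor, and since treewidth is minor-monotone, tw(G) ≥ tw(K_{5}) = 4. Therefore the treewidth is 4.

Treewidth 4.
One optimal decomposition is:
Bags: B1 = {0, 3, 4, 7, 8}  B2 = {0, 1, 4, 7, 8}  B3 = {0, 2, 4, 7, 8}  B4 = {0, 4, 6, 7, 8}  B5 = {0, 4, 5, 7, 8}
Tree: B1–B2, B2–B3, B3–B4, B4–B5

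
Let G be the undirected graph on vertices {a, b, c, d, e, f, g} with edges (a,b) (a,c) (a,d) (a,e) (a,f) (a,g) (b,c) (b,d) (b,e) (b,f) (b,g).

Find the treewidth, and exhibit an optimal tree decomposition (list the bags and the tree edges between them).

Every bag has size at most 3, so the width is 3 − 1 = 2 and tw(G) ≤ 2. Conversely, {a, b, d} is a clique of size 3, and the vertices of any clique must share a bag in every tree decomposition; so some bag has ≥ 3 vertices and tw(G) ≥ 2. The upper and lower bounds meet at 2, so that is the treewidth.

Treewidth 2.
One such decomposition:
Bags: B1 = {a, b, c}  B2 = {a, b, f}  B3 = {a, b, g}  B4 = {a, b, e}  B5 = {a, b, d}
Tree: B1–B2, B2–B3, B3–B4, B1–B5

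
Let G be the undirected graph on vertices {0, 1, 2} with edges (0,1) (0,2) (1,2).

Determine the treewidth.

2

A width-2 tree decomposition is:
Bags: B1 = {0, 1, 2}
Tree: (single bag)
With just one bag of size 3, the width is 3 − 1 = 2, so tw(G) ≤ 2. Conversely, {0, 1, 2} is a clique of size 3, and the vertices of any clique must share a bag in every tree decomposition; so some bag has ≥ 3 vertices and tw(G) ≥ 2. Hence tw(G) = 2 exactly.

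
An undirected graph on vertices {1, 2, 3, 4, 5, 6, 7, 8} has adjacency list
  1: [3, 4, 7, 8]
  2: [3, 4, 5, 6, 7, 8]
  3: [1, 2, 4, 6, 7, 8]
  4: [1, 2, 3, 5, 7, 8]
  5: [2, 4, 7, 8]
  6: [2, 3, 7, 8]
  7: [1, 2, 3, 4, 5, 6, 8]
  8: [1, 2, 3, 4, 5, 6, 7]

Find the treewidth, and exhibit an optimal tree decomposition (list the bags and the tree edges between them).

Each bag holds 5 vertices, so the decomposition has width 4, which upper-bounds the treewidth. On the other hand G contains the 5-clique {1, 3, 4, 7, 8}. A clique must lie in a single bag of any decomposition, so no decomposition can have width below 4. Hence tw(G) = 4 exactly.

Treewidth 4.
One optimal decomposition is:
Bags: B1 = {2, 3, 6, 7, 8}  B2 = {2, 3, 4, 7, 8}  B3 = {1, 3, 4, 7, 8}  B4 = {2, 4, 5, 7, 8}
Tree: B1–B2, B2–B3, B2–B4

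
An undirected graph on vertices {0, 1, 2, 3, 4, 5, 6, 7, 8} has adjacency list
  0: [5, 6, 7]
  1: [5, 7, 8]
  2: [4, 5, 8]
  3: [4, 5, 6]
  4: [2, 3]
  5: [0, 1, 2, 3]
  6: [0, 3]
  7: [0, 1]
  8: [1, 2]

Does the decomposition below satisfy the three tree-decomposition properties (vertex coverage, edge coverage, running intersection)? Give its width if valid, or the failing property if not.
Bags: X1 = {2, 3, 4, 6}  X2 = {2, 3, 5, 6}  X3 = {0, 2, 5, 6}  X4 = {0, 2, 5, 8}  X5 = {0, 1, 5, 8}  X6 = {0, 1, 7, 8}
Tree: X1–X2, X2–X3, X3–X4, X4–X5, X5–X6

Yes; width 3.

Vertex coverage: the bags together contain {0, 1, 2, 3, 4, 5, 6, 7, 8}, the full vertex set. Edge coverage: each edge of G has both endpoints in at least one bag. Running intersection: for every vertex, the bags containing it form a connected subtree. All three properties hold, so this is a valid tree decomposition of width max|bag| − 1 = 3, and hence tw(G) ≤ 3.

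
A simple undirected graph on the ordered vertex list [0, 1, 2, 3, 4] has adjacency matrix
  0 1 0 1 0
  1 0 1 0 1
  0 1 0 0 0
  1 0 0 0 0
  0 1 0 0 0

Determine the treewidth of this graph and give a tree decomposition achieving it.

Each bag holds 2 vertices, so the decomposition has width 1, which upper-bounds the treewidth. Since G has at least one edge (e.g. 1–4), it is not an edgeless graph, so tw(G) ≥ 1. The upper and lower bounds meet at 1, so that is the treewidth.

Treewidth 1.
One such decomposition:
Bags: B1 = {1, 4}  B2 = {1, 2}  B3 = {0, 1}  B4 = {0, 3}
Tree: B1–B2, B1–B3, B3–B4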